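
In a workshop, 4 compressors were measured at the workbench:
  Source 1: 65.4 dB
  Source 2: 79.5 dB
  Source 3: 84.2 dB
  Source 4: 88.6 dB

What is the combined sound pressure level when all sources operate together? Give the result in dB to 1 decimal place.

Sum in the linear (power) domain: Σ 10^(Lᵢ/10) = 10^(65.4/10) + 10^(79.5/10) + 10^(84.2/10) + 10^(88.6/10) = 1.08e+09.
Combined level = 10 log₁₀(1.08e+09) = 90.3 dB.

90.3 dB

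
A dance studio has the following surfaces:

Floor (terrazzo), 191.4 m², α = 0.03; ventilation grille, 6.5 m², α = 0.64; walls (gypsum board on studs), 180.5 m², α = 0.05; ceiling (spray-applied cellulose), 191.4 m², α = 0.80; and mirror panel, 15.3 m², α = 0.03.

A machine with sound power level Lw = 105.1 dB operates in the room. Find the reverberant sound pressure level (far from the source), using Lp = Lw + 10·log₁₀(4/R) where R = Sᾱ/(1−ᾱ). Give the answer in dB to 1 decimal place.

87.2 dB

A = 172.506 sabins; S = 585.1 m².
ᾱ = 0.2948, so room constant R = A/(1−ᾱ) = 244.620 m².
Lp = Lw + 10 log₁₀(4/R) = 105.1 -17.86 = 87.2 dB.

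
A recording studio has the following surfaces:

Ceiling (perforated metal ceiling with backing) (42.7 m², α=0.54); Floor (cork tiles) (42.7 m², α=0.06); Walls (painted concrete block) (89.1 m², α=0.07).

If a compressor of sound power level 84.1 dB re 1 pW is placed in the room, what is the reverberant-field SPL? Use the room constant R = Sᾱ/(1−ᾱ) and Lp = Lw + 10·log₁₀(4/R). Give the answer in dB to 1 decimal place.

A = 31.857 sabins; S = 174.5 m².
ᾱ = 31.857/174.5 = 0.1826; R = Sᾱ/(1−ᾱ) = 31.857/(1−0.1826) = 38.974 m².
Lp = 84.1 + 10·log₁₀(4/38.974) = 84.1 + (-9.89) = 74.2 dB.

74.2 dB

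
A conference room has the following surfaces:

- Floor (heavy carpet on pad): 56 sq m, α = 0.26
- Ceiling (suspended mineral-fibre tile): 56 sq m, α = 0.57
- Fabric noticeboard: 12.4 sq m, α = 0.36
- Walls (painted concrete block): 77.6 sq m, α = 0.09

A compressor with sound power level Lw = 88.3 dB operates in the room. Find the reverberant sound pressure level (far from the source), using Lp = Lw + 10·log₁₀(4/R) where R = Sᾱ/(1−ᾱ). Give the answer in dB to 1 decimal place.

75.2 dB

Σ(Sᵢαᵢ) = 56·0.26 + 56·0.57 + 12.4·0.36 + 77.6·0.09 = 57.928; total area S = 202.0 sq m.
ᾱ = 0.2868, so room constant R = A/(1−ᾱ) = 81.223 sq m.
Lp = Lw + 10 log₁₀(4/R) = 88.3 -13.08 = 75.2 dB.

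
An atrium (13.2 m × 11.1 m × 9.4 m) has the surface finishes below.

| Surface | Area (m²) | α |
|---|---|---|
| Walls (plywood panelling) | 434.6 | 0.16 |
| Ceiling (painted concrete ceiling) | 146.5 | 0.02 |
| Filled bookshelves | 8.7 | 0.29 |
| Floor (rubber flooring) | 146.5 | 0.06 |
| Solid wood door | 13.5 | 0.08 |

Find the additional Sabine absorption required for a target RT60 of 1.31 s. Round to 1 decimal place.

84.4 sabins

A₁ = Σ Sᵢαᵢ = 434.6·0.16 + 146.5·0.02 + 8.7·0.29 + 146.5·0.06 + 13.5·0.08 = 84.859 sabins.
Target A₂ = 0.161·1377.288/1.31 = 169.270 sabins (V = 1377.288 m³).
Shortfall: 169.270 − 84.859 = 84.4 sabins.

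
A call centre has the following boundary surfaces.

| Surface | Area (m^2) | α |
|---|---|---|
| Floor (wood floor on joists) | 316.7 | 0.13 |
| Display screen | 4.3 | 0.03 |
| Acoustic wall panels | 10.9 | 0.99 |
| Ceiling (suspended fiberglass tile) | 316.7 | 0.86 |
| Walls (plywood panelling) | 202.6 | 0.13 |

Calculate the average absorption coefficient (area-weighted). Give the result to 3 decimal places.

0.412

Total surface area S = 851.2 m^2.
Σ(Sᵢαᵢ) = 316.7*0.13 + 4.3*0.03 + 10.9*0.99 + 316.7*0.86 + 202.6*0.13 = 350.791.
ᾱ = A/S = 0.412.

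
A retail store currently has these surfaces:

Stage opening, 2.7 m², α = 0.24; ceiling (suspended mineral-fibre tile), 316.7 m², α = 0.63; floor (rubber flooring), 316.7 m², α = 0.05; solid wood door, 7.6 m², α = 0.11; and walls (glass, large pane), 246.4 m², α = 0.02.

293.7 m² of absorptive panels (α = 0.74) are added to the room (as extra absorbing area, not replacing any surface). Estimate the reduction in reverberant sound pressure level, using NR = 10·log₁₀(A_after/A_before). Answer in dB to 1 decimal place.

3.0 dB

Total absorption A_before = 2.7*0.24 + 316.7*0.63 + 316.7*0.05 + 7.6*0.11 + 246.4*0.02
  = 0.648 + 199.521 + 15.835 + 0.836 + 4.928 = 221.768 m² sabins.
Added absorption = 293.7 × 0.74 = 217.338 sabins.
New total A_after = 439.106 sabins.
NR = 10·log₁₀(439.106/221.768) = 3.0 dB.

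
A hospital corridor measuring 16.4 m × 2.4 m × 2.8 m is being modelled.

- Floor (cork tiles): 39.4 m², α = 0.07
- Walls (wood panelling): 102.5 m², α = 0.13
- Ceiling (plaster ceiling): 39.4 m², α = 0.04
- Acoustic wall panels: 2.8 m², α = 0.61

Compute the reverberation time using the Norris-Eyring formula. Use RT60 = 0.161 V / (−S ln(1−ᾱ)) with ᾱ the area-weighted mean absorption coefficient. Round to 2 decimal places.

0.87 s

Total surface area S = 39.4 + 102.5 + 39.4 + 2.8 = 184.1 m².
Σ(Sᵢαᵢ) = 39.4·0.07 + 102.5·0.13 + 39.4·0.04 + 2.8·0.61 = 19.367.
ᾱ = 19.367 / 184.1 = 0.1052.
Eyring denominator: −S ln(1−ᾱ) = 20.464.
V = 16.4 × 2.4 × 2.8 = 110.208 m³.
T = 0.161·V/[−S·ln(1−ᾱ)] = 0.161·110.208/20.464 = 0.87 s.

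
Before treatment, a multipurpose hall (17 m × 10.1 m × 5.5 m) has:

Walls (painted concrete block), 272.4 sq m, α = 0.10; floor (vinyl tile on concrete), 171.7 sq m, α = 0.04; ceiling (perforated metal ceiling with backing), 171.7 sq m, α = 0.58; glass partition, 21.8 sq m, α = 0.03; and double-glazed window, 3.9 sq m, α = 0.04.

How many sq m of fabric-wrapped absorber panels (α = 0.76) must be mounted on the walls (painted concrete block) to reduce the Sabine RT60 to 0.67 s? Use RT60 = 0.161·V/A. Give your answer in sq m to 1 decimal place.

140.0

A₁ = Σ Sᵢαᵢ = 272.4*0.10 + 171.7*0.04 + 171.7*0.58 + 21.8*0.03 + 3.9*0.04 = 134.504 sabins.
Required A₂ = 0.161·944.35/0.67 = 226.926 sabins.
Absorption to add: 226.926 − 134.504 = 92.422 sabins.
Net gain per sq m: Δα = 0.76 − 0.10 = 0.66.
Area = ΔA/Δα = 92.422/0.66 = 140.0 sq m.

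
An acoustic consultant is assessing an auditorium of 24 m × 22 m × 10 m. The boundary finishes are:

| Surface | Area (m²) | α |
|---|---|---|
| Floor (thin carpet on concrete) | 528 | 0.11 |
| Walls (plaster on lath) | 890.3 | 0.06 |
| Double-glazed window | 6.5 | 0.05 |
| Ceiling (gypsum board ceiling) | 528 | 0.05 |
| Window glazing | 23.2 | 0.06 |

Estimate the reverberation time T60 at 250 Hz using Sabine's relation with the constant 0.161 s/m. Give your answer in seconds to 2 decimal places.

Equivalent absorption area: A = 528*0.11 + 890.3*0.06 + 6.5*0.05 + 528*0.05 + 23.2*0.06 = 139.615 m².
Room volume: 5280 m³.
Sabine: RT60 = 0.161 × 5280 / 139.615 = 6.09 s.

6.09 seconds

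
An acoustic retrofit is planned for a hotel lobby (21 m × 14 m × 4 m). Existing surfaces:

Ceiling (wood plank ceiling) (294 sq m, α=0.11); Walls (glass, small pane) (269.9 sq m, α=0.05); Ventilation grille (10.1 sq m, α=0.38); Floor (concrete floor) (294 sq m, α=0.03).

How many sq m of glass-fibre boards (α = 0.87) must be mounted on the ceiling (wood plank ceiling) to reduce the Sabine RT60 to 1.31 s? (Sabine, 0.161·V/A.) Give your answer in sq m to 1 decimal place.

Summing Sᵢαᵢ: 32.340 + 13.495 + 3.838 + 8.820 → A₁ = 58.493 sabins.
Required A₂ = 0.161·1176/1.31 = 144.531 sabins.
ΔA needed = 144.531 − 58.493 = 86.038 sabins.
Each sq m of panel replacing the ceiling (wood plank ceiling) adds (0.87 − 0.11) = 0.76 sabins.
Panel area = 86.038 / 0.76 = 113.2 sq m.

113.2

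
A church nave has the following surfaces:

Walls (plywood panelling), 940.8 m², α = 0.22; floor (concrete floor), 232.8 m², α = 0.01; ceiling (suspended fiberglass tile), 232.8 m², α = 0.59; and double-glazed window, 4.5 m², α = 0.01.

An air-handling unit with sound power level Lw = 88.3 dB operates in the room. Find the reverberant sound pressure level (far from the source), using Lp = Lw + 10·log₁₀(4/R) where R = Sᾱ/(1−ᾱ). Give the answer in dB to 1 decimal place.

Σ(Sᵢαᵢ) = 940.8×0.22 + 232.8×0.01 + 232.8×0.59 + 4.5×0.01 = 346.701; total area S = 1410.9 m².
ᾱ = 346.701/1410.9 = 0.2457; R = Sᾱ/(1−ᾱ) = 346.701/(1−0.2457) = 459.633 m².
Lp = 88.3 + 10·log₁₀(4/459.633) = 88.3 + (-20.60) = 67.7 dB.

67.7 dB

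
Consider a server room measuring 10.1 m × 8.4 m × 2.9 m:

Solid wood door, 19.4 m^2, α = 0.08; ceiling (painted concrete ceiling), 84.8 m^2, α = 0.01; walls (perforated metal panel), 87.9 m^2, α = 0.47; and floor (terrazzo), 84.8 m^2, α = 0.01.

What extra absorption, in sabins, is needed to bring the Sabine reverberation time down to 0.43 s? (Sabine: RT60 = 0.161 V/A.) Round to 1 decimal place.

Equivalent absorption area: A₁ = 19.4×0.08 + 84.8×0.01 + 87.9×0.47 + 84.8×0.01 = 44.561 m^2.
V = 246.036 m³. Required absorption A₂ = 0.161 × 246.036 / 0.43 = 92.120 sabins.
Shortfall: 92.120 − 44.561 = 47.6 sabins.

47.6 sabins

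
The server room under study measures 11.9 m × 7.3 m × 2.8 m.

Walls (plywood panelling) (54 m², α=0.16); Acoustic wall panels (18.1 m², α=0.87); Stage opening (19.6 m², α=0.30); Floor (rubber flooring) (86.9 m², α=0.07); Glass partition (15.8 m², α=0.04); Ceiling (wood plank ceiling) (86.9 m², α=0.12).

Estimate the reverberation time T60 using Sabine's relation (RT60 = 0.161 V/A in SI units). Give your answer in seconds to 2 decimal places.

0.83 seconds

Total absorption A = 54·0.16 + 18.1·0.87 + 19.6·0.30 + 86.9·0.07 + 15.8·0.04 + 86.9·0.12
  = 8.640 + 15.747 + 5.880 + 6.083 + 0.632 + 10.428 = 47.410 m² sabins.
V = 11.9·7.3·2.8 = 243.236 m³.
T = 0.161 V/A = 0.161·243.236/47.410 = 0.83 s.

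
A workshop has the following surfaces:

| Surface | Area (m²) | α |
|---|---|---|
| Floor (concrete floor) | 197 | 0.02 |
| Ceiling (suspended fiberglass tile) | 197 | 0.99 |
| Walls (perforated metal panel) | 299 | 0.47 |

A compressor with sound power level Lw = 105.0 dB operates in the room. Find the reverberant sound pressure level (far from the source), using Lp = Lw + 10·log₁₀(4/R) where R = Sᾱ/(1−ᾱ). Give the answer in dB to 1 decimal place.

82.8 dB

A = 339.500 sabins; S = 693.0 m².
ᾱ = 339.500/693.0 = 0.4899; R = Sᾱ/(1−ᾱ) = 339.500/(1−0.4899) = 665.556 m².
Lp = Lw + 10 log₁₀(4/R) = 105.0 -22.21 = 82.8 dB.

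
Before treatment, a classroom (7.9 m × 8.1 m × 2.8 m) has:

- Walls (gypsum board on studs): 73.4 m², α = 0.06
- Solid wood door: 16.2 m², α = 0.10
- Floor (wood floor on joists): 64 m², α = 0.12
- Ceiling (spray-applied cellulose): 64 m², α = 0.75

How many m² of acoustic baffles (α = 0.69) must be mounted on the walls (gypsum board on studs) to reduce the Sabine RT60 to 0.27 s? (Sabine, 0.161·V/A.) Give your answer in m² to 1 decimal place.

71.6

Total absorption A₁ = 73.4·0.06 + 16.2·0.10 + 64·0.12 + 64·0.75
  = 4.404 + 1.620 + 7.680 + 48.000 = 61.704 m² sabins.
Required A₂ = 0.161·179.172/0.27 = 106.840 sabins.
Absorption to add: 106.840 − 61.704 = 45.136 sabins.
Net gain per m²: Δα = 0.69 − 0.06 = 0.63.
Panel area = 45.136 / 0.63 = 71.6 m².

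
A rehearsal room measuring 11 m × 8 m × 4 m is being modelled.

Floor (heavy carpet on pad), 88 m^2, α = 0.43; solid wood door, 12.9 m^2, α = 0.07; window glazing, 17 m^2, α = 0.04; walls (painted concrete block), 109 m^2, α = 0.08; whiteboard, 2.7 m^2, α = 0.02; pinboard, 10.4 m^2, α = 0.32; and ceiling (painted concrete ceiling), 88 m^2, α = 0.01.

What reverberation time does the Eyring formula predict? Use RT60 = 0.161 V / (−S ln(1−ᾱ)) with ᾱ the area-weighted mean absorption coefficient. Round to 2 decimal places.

S = Σ Sᵢ = 328.0 m^2.
Σ(Sᵢαᵢ) = 88×0.43 + 12.9×0.07 + 17×0.04 + 109×0.08 + 2.7×0.02 + 10.4×0.32 + 88×0.01 = 52.405.
Mean coefficient ᾱ = A/S = 0.1598.
Eyring denominator: −S ln(1−ᾱ) = 57.110.
V = 11 × 8 × 4 = 352 m³.
T = 0.161·V/[−S·ln(1−ᾱ)] = 0.161·352/57.110 = 0.99 s.

0.99 s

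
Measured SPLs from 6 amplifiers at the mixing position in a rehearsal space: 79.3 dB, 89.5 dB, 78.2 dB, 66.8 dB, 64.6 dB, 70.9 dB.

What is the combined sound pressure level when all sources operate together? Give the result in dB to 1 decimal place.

90.3 dB

Converting to relative power and adding: 10^(79.3/10) + 10^(89.5/10) + 10^(78.2/10) + 10^(66.8/10) + 10^(64.6/10) + 10^(70.9/10) = 1.062e+09.
L_total = 10·log₁₀(1.062e+09) = 90.3 dB.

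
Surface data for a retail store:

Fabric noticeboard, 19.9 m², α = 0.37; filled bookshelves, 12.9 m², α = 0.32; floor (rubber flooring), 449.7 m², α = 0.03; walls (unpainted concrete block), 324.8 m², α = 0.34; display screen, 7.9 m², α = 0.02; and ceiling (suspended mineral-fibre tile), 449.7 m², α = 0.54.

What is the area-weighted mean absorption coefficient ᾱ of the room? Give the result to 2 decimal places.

Total surface area S = 1264.9 m².
Σ(Sᵢαᵢ) = 19.9×0.37 + 12.9×0.32 + 449.7×0.03 + 324.8×0.34 + 7.9×0.02 + 449.7×0.54 = 378.410.
ᾱ = A/S = 0.30.

0.30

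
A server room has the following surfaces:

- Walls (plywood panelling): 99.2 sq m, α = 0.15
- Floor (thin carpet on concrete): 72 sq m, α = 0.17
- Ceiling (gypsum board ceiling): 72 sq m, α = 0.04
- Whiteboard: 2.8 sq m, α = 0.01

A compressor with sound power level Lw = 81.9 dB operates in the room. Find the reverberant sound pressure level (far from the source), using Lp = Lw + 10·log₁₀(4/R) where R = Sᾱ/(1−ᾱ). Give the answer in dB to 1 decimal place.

A = 30.028 sabins; S = 246.0 sq m.
ᾱ = 0.1221, so room constant R = A/(1−ᾱ) = 34.204 sq m.
Lp = Lw + 10 log₁₀(4/R) = 81.9 -9.32 = 72.6 dB.

72.6 dB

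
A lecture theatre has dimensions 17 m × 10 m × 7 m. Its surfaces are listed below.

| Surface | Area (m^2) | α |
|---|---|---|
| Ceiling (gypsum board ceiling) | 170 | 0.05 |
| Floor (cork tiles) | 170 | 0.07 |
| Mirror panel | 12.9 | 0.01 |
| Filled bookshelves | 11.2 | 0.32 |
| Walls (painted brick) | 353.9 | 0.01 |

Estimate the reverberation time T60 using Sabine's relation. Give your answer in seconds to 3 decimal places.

Summing Sᵢαᵢ: 8.500 + 11.900 + 0.129 + 3.584 + 3.539 → A = 27.652 sabins.
Volume V = 17 × 10 × 7 = 1190 m³.
Sabine: RT60 = 0.161 × 1190 / 27.652 = 6.929 s.

6.929 seconds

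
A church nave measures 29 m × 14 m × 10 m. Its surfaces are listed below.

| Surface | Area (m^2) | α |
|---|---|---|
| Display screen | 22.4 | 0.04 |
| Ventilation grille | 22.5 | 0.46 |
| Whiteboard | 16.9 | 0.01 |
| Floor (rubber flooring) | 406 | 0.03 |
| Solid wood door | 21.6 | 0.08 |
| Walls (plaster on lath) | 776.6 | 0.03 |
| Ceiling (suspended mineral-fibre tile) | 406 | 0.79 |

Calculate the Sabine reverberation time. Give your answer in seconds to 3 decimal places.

1.770 sec

Summing Sᵢαᵢ: 0.896 + 10.350 + 0.169 + 12.180 + 1.728 + 23.298 + 320.740 → A = 369.361 sabins.
Room volume: 4060 m³.
RT60 = 0.161 · V / A = 0.161 × 4060 / 369.361 = 1.770 s.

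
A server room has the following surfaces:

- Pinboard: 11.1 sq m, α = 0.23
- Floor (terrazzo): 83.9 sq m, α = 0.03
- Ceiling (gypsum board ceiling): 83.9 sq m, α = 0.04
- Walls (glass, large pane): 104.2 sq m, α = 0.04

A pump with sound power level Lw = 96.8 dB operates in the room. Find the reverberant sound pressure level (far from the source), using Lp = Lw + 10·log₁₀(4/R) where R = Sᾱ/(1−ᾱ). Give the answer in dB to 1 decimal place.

Σ(Sᵢαᵢ) = 11.1×0.23 + 83.9×0.03 + 83.9×0.04 + 104.2×0.04 = 12.594; total area S = 283.1 sq m.
ᾱ = 12.594/283.1 = 0.0445; R = Sᾱ/(1−ᾱ) = 12.594/(1−0.0445) = 13.181 sq m.
Lp = Lw + 10 log₁₀(4/R) = 96.8 -5.18 = 91.6 dB.

91.6 dB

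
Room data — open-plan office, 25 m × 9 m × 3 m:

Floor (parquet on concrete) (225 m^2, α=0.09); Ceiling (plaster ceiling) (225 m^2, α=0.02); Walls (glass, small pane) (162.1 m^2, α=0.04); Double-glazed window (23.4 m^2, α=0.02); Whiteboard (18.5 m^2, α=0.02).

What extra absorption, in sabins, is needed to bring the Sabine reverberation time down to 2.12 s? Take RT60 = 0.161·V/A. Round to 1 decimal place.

19.2 sabins

Equivalent absorption area: A₁ = 225*0.09 + 225*0.02 + 162.1*0.04 + 23.4*0.02 + 18.5*0.02 = 32.072 m^2.
For T = 2.12 s, need A₂ = 0.161·V/T = 0.161·675/2.12 = 51.262 sabins.
Additional absorption ΔA = 51.262 − 32.072 = 19.2 sabins.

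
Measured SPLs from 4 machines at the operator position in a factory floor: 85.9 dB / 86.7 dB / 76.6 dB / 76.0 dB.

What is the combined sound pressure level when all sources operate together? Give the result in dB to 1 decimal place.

Sum in the linear (power) domain: Σ 10^(Lᵢ/10) = 10^(85.9/10) + 10^(86.7/10) + 10^(76.6/10) + 10^(76.0/10) = 9.423e+08.
Back to dB: 10·log₁₀ Σ = 89.7 dB.

89.7 dB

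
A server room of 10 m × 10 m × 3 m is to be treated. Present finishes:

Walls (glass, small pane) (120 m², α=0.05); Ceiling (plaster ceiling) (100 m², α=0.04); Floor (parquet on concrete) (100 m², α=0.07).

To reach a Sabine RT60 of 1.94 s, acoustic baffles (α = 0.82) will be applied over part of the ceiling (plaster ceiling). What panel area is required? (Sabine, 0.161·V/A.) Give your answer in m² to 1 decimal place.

Total absorption A₁ = 120*0.05 + 100*0.04 + 100*0.07
  = 6.000 + 4.000 + 7.000 = 17.000 m² sabins.
Required A₂ = 0.161·300/1.94 = 24.897 sabins.
ΔA needed = 24.897 − 17.000 = 7.897 sabins.
Each m² of panel replacing the ceiling (plaster ceiling) adds (0.82 − 0.04) = 0.78 sabins.
Panel area = 7.897 / 0.78 = 10.1 m².

10.1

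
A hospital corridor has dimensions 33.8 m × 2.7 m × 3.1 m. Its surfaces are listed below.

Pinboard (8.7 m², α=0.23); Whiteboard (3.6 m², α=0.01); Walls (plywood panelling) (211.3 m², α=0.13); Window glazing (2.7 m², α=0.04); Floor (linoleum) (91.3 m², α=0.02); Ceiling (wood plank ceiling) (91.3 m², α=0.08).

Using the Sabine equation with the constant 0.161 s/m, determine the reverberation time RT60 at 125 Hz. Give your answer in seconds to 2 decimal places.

1.18 s

Summing Sᵢαᵢ: 2.001 + 0.036 + 27.469 + 0.108 + 1.826 + 7.304 → A = 38.744 sabins.
V = 33.8·2.7·3.1 = 282.906 m³.
T = 0.161 V/A = 0.161·282.906/38.744 = 1.18 s.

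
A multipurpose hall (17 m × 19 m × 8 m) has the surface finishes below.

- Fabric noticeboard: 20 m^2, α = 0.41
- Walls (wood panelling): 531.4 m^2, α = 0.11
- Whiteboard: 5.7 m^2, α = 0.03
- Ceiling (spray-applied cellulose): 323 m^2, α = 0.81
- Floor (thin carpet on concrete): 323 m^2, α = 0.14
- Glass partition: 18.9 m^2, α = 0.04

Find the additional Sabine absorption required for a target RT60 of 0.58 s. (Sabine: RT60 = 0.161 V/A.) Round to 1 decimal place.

A₁ = Σ Sᵢαᵢ = 20*0.41 + 531.4*0.11 + 5.7*0.03 + 323*0.81 + 323*0.14 + 18.9*0.04 = 374.431 sabins.
For T = 0.58 s, need A₂ = 0.161·V/T = 0.161·2584/0.58 = 717.283 sabins.
ΔA = A₂ − A₁ = 717.283 − 374.431 = 342.9 sabins.

342.9 sabins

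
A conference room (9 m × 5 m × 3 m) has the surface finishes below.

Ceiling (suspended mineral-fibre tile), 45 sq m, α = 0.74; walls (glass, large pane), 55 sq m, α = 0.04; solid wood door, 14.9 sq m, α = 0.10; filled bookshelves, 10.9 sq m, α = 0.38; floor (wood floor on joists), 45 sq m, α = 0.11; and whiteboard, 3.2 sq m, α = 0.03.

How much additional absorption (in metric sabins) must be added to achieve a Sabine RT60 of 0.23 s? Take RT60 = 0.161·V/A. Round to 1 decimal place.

A₁ = Σ Sᵢαᵢ = 45×0.74 + 55×0.04 + 14.9×0.10 + 10.9×0.38 + 45×0.11 + 3.2×0.03 = 46.178 sabins.
V = 135 m³. Required absorption A₂ = 0.161 × 135 / 0.23 = 94.500 sabins.
ΔA = A₂ − A₁ = 94.500 − 46.178 = 48.3 sabins.

48.3 sabins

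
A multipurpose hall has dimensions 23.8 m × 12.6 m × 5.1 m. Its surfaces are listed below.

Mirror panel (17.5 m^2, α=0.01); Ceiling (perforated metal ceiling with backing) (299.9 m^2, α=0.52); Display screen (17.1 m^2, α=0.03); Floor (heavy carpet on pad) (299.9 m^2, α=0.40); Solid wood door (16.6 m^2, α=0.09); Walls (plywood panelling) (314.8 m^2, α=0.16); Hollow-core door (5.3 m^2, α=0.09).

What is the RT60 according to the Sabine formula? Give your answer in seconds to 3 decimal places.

A = Σ Sᵢαᵢ = 17.5·0.01 + 299.9·0.52 + 17.1·0.03 + 299.9·0.40 + 16.6·0.09 + 314.8·0.16 + 5.3·0.09 = 328.935 sabins.
Room volume: 1529.388 m³.
T = 0.161 V/A = 0.161·1529.388/328.935 = 0.749 s.

0.749 s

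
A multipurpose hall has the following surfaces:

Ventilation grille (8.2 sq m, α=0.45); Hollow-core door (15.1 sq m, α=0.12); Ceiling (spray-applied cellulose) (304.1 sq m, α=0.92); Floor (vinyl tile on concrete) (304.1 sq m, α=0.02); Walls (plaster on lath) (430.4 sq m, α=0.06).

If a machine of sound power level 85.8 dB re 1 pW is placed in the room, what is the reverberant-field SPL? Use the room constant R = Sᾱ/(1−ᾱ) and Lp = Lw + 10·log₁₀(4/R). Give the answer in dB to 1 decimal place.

65.3 dB

Σ(Sᵢαᵢ) = 8.2·0.45 + 15.1·0.12 + 304.1·0.92 + 304.1·0.02 + 430.4·0.06 = 317.180; total area S = 1061.9 sq m.
ᾱ = 317.180/1061.9 = 0.2987; R = Sᾱ/(1−ᾱ) = 317.180/(1−0.2987) = 452.274 sq m.
Lp = Lw + 10 log₁₀(4/R) = 85.8 -20.53 = 65.3 dB.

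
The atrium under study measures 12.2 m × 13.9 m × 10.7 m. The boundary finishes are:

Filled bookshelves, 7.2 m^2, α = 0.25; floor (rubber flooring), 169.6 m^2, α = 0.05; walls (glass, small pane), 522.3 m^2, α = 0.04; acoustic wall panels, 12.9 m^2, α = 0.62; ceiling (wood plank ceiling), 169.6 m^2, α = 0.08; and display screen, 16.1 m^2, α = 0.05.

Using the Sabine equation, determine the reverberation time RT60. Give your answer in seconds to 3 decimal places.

Total absorption A = 7.2×0.25 + 169.6×0.05 + 522.3×0.04 + 12.9×0.62 + 169.6×0.08 + 16.1×0.05
  = 1.800 + 8.480 + 20.892 + 7.998 + 13.568 + 0.805 = 53.543 m^2 sabins.
Volume V = 12.2 × 13.9 × 10.7 = 1814.506 m³.
T = 0.161 V/A = 0.161·1814.506/53.543 = 5.456 s.

5.456 s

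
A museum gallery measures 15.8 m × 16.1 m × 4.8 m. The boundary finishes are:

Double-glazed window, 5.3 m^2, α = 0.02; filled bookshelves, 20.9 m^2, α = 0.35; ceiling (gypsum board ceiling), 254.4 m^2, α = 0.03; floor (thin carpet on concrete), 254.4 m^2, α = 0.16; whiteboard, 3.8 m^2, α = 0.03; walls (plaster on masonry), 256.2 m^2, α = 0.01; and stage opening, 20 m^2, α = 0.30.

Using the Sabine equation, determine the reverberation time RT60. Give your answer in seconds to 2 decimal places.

3.05 s

Equivalent absorption area: A = 5.3×0.02 + 20.9×0.35 + 254.4×0.03 + 254.4×0.16 + 3.8×0.03 + 256.2×0.01 + 20×0.30 = 64.433 m^2.
Room volume: 1221.024 m³.
RT60 = 0.161 · V / A = 0.161 × 1221.024 / 64.433 = 3.05 s.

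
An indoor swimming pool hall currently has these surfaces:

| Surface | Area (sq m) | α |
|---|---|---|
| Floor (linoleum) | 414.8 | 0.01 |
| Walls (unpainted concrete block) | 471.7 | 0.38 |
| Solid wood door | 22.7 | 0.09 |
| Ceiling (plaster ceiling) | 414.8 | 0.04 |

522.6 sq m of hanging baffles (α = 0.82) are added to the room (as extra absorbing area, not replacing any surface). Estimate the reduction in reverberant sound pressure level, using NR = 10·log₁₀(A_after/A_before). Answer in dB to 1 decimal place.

4.9 dB

Equivalent absorption area: A_before = 414.8*0.01 + 471.7*0.38 + 22.7*0.09 + 414.8*0.04 = 202.029 sq m.
Treatment contributes 522.6·0.82 = 428.532 sabins.
A_after = 202.029 + 428.532 = 630.561 sabins.
Reduction = 10 log₁₀(A_after/A_before) = 10 log₁₀(3.1211) = 4.9 dB.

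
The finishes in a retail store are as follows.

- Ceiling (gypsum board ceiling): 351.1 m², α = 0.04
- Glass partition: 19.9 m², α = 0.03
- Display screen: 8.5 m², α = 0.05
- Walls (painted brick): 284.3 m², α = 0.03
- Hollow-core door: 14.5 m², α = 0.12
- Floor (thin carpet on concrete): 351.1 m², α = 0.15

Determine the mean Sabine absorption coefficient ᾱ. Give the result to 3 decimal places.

S = Σ Sᵢ = 351.1 + 19.9 + 8.5 + 284.3 + 14.5 + 351.1 = 1029.4 m².
Σ(Sᵢαᵢ) = 351.1×0.04 + 19.9×0.03 + 8.5×0.05 + 284.3×0.03 + 14.5×0.12 + 351.1×0.15 = 78.000.
ᾱ = A/S = 0.076.

0.076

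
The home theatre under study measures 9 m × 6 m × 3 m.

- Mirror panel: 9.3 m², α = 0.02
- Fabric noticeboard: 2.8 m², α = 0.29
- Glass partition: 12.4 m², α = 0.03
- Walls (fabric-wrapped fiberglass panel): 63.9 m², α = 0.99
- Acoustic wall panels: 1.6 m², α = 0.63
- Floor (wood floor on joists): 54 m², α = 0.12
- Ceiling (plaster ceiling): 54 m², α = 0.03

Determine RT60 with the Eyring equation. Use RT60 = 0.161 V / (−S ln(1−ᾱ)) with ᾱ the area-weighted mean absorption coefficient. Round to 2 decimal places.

0.28 s

S = Σ Sᵢ = 198.0 m².
Absorption A = 9.3×0.02 + 2.8×0.29 + 12.4×0.03 + 63.9×0.99 + 1.6×0.63 + 54×0.12 + 54×0.03 = 73.739 sabins.
Mean coefficient ᾱ = A/S = 0.3724.
−S·ln(1−ᾱ) = −198.0 × ln(1 − 0.3724) = 92.239.
V = 9 × 6 × 3 = 162 m³.
T = 0.161·V/[−S·ln(1−ᾱ)] = 0.161·162/92.239 = 0.28 s.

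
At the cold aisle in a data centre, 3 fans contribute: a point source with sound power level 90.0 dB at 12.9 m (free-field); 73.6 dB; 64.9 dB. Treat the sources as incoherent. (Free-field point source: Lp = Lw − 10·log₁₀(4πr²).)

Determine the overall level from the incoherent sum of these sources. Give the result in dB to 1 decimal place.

Source at 12.9 m: Lp = 90.0 − 10·log₁₀(4π·12.9²) = 90.0 − 10·log₁₀(2091.170) = 56.8 dB.
Converting to relative power and adding: 10^(56.8/10) + 10^(73.6/10) + 10^(64.9/10) = 2.648e+07.
Back to dB: 10·log₁₀ Σ = 74.2 dB.

74.2 dB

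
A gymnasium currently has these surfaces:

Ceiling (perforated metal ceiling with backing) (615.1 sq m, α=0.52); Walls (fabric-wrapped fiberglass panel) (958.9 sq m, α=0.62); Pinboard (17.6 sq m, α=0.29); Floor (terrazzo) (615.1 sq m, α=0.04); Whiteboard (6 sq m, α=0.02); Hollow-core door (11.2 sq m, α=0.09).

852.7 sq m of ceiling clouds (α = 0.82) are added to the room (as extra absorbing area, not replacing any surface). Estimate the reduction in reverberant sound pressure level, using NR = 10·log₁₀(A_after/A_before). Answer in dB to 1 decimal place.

2.4 dB

Equivalent absorption area: A_before = 615.1×0.52 + 958.9×0.62 + 17.6×0.29 + 615.1×0.04 + 6×0.02 + 11.2×0.09 = 945.206 sq m.
Added absorption = 852.7 × 0.82 = 699.214 sabins.
New total A_after = 1644.420 sabins.
Reduction = 10 log₁₀(A_after/A_before) = 10 log₁₀(1.7397) = 2.4 dB.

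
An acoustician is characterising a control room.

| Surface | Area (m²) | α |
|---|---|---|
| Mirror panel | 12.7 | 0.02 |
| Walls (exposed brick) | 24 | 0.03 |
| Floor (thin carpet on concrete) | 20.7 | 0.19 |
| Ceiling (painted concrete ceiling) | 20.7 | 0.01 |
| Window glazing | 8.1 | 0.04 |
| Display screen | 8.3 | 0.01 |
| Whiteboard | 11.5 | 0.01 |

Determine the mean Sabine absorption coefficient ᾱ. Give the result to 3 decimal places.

S = Σ Sᵢ = 12.7 + 24 + 20.7 + 20.7 + 8.1 + 8.3 + 11.5 = 106.0 m².
A = 12.7×0.02 + 24×0.03 + 20.7×0.19 + 20.7×0.01 + 8.1×0.04 + 8.3×0.01 + 11.5×0.01 = 5.636 sabins.
ᾱ = 5.636 / 106.0 = 0.053.

0.053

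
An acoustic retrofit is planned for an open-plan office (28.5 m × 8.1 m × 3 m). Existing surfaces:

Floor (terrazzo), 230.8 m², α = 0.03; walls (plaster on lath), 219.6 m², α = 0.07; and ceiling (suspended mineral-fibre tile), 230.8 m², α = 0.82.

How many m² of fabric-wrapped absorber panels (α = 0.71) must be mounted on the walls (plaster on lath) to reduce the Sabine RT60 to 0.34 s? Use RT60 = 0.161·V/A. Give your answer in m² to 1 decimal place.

A₁ = Σ Sᵢαᵢ = 230.8×0.03 + 219.6×0.07 + 230.8×0.82 = 211.552 sabins.
V = 692.55 m³. Target absorption A₂ = 0.161 × 692.55 / 0.34 = 327.943 sabins.
Absorption to add: 327.943 − 211.552 = 116.391 sabins.
Net gain per m²: Δα = 0.71 − 0.07 = 0.64.
Panel area = 116.391 / 0.64 = 181.9 m².

181.9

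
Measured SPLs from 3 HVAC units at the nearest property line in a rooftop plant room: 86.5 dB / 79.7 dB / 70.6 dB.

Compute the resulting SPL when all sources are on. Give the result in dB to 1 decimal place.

Converting to relative power and adding: 10^(86.5/10) + 10^(79.7/10) + 10^(70.6/10) = 5.515e+08.
Combined level = 10 log₁₀(5.515e+08) = 87.4 dB.

87.4 dB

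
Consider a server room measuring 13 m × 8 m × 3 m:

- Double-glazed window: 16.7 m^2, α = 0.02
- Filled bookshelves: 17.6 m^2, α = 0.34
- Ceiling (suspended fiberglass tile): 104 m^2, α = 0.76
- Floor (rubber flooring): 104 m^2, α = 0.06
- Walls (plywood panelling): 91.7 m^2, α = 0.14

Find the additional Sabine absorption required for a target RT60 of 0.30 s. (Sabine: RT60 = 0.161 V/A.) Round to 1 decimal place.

63.0 sabins

Total absorption A₁ = 16.7*0.02 + 17.6*0.34 + 104*0.76 + 104*0.06 + 91.7*0.14
  = 0.334 + 5.984 + 79.040 + 6.240 + 12.838 = 104.436 m^2 sabins.
For T = 0.30 s, need A₂ = 0.161·V/T = 0.161·312/0.30 = 167.440 sabins.
Additional absorption ΔA = 167.440 − 104.436 = 63.0 sabins.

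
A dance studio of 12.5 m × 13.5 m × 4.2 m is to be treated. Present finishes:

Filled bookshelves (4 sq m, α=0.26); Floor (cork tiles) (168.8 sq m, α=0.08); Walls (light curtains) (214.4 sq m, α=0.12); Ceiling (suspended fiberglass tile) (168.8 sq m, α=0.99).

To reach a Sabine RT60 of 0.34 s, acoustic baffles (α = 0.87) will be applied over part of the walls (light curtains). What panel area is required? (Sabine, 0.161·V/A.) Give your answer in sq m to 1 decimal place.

Equivalent absorption area: A₁ = 4×0.26 + 168.8×0.08 + 214.4×0.12 + 168.8×0.99 = 207.384 sq m.
Required A₂ = 0.161·708.75/0.34 = 335.614 sabins.
ΔA needed = 335.614 − 207.384 = 128.230 sabins.
Net gain per sq m: Δα = 0.87 − 0.12 = 0.75.
Area = ΔA/Δα = 128.230/0.75 = 171.0 sq m.

171.0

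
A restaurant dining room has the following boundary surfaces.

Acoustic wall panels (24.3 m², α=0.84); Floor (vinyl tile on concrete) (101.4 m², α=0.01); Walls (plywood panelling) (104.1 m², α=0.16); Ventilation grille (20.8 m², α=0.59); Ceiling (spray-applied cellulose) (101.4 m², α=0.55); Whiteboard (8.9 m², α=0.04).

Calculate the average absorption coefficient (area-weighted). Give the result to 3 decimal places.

Total surface area S = 360.9 m².
A = 24.3×0.84 + 101.4×0.01 + 104.1×0.16 + 20.8×0.59 + 101.4×0.55 + 8.9×0.04 = 106.480 sabins.
ᾱ = A/S = 0.295.

0.295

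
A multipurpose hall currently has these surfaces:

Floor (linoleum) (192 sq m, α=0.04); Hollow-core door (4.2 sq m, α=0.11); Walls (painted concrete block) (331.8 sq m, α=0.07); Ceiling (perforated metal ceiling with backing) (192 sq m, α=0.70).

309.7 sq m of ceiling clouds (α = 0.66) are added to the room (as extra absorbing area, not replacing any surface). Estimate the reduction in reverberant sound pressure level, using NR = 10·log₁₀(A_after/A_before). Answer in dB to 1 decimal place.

3.5 dB

Total absorption A_before = 192*0.04 + 4.2*0.11 + 331.8*0.07 + 192*0.70
  = 7.680 + 0.462 + 23.226 + 134.400 = 165.768 sq m sabins.
Treatment contributes 309.7·0.66 = 204.402 sabins.
New total A_after = 370.170 sabins.
NR = 10·log₁₀(370.170/165.768) = 3.5 dB.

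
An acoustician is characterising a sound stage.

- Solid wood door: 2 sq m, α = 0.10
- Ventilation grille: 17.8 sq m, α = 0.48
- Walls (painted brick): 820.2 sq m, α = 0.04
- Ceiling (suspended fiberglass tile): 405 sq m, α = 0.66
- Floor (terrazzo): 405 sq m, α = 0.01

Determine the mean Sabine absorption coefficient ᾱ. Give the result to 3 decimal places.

0.190

Total surface area S = 1650.0 sq m.
A = 2*0.10 + 17.8*0.48 + 820.2*0.04 + 405*0.66 + 405*0.01 = 312.902 sabins.
ᾱ = 312.902 / 1650.0 = 0.190.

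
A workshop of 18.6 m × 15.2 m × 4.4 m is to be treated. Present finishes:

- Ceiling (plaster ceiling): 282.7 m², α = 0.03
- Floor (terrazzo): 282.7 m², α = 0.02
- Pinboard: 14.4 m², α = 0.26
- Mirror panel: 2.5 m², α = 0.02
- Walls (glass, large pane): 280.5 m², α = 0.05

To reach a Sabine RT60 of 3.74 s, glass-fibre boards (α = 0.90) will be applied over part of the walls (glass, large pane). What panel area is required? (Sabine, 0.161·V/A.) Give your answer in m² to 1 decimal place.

25.4

A₁ = Σ Sᵢαᵢ = 282.7·0.03 + 282.7·0.02 + 14.4·0.26 + 2.5·0.02 + 280.5·0.05 = 31.954 sabins.
V = 1243.968 m³. Target absorption A₂ = 0.161 × 1243.968 / 3.74 = 53.550 sabins.
Absorption to add: 53.550 − 31.954 = 21.596 sabins.
Each m² of panel replacing the walls (glass, large pane) adds (0.90 − 0.05) = 0.85 sabins.
Panel area = 21.596 / 0.85 = 25.4 m².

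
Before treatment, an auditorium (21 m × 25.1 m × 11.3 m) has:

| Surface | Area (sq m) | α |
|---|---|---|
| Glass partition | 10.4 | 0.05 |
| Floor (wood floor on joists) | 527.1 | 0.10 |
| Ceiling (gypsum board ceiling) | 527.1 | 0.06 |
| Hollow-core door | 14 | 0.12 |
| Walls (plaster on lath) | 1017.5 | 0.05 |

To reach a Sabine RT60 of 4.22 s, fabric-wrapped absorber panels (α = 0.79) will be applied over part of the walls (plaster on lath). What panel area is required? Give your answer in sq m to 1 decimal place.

121.4

Summing Sᵢαᵢ: 0.520 + 52.710 + 31.626 + 1.680 + 50.875 → A₁ = 137.411 sabins.
Required A₂ = 0.161·5956.23/4.22 = 227.240 sabins.
Absorption to add: 227.240 − 137.411 = 89.829 sabins.
Each sq m of panel replacing the walls (plaster on lath) adds (0.79 − 0.05) = 0.74 sabins.
Panel area = 89.829 / 0.74 = 121.4 sq m.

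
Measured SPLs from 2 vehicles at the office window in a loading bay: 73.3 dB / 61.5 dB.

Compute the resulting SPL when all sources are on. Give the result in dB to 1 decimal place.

Σ 10^(Lᵢ/10) = 2.279e+07.
Combined level = 10 log₁₀(2.279e+07) = 73.6 dB.

73.6 dB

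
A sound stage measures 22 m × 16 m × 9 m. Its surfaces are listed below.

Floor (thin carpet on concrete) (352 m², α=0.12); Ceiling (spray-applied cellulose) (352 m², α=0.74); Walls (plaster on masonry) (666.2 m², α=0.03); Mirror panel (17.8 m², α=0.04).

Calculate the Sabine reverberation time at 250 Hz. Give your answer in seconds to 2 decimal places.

Total absorption A = 352×0.12 + 352×0.74 + 666.2×0.03 + 17.8×0.04
  = 42.240 + 260.480 + 19.986 + 0.712 = 323.418 m² sabins.
Volume V = 22 × 16 × 9 = 3168 m³.
RT60 = 0.161 · V / A = 0.161 × 3168 / 323.418 = 1.58 s.

1.58 sec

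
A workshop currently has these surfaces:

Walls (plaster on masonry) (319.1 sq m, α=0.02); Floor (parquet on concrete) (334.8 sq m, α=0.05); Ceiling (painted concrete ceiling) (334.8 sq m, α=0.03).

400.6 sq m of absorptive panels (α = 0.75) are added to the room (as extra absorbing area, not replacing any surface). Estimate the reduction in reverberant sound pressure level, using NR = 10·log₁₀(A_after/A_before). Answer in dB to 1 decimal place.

Summing Sᵢαᵢ: 6.382 + 16.740 + 10.044 → A_before = 33.166 sabins.
Added absorption = 400.6 × 0.75 = 300.450 sabins.
A_after = 33.166 + 300.450 = 333.616 sabins.
NR = 10·log₁₀(333.616/33.166) = 10.0 dB.

10.0 dB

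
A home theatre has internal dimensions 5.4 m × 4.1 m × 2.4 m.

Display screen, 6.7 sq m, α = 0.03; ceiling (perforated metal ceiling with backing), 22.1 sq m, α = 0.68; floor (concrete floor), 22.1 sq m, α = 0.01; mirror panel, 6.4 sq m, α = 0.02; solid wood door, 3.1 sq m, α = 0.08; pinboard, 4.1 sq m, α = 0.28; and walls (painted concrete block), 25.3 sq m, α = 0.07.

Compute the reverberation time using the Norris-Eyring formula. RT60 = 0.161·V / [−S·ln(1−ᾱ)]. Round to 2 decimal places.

Total surface area S = 6.7 + 22.1 + 22.1 + 6.4 + 3.1 + 4.1 + 25.3 = 89.8 sq m.
Σ(Sᵢαᵢ) = 6.7×0.03 + 22.1×0.68 + 22.1×0.01 + 6.4×0.02 + 3.1×0.08 + 4.1×0.28 + 25.3×0.07 = 18.745.
ᾱ = 18.745 / 89.8 = 0.2087.
−S·ln(1−ᾱ) = −89.8 × ln(1 − 0.2087) = 21.020.
V = 5.4 × 4.1 × 2.4 = 53.136 m³.
T = 0.161·V/[−S·ln(1−ᾱ)] = 0.161·53.136/21.020 = 0.41 s.

0.41 seconds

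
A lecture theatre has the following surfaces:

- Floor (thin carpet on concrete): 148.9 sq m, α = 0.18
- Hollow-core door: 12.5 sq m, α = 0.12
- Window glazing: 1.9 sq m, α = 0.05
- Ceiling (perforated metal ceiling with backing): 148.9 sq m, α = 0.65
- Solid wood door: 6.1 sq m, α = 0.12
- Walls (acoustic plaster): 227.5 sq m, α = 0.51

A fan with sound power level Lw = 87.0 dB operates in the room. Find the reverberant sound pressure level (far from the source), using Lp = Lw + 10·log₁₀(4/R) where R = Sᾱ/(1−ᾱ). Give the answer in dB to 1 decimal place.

66.6 dB

Σ(Sᵢαᵢ) = 148.9·0.18 + 12.5·0.12 + 1.9·0.05 + 148.9·0.65 + 6.1·0.12 + 227.5·0.51 = 241.939; total area S = 545.8 sq m.
ᾱ = 241.939/545.8 = 0.4433; R = Sᾱ/(1−ᾱ) = 241.939/(1−0.4433) = 434.595 sq m.
Lp = 87.0 + 10·log₁₀(4/434.595) = 87.0 + (-20.36) = 66.6 dB.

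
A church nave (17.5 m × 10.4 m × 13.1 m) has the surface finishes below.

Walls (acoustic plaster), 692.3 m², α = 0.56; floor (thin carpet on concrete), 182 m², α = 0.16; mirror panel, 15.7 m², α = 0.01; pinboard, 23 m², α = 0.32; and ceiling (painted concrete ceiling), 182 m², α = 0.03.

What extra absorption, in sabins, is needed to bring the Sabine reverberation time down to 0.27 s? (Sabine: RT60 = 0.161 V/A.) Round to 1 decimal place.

Equivalent absorption area: A₁ = 692.3·0.56 + 182·0.16 + 15.7·0.01 + 23·0.32 + 182·0.03 = 429.785 m².
For T = 0.27 s, need A₂ = 0.161·V/T = 0.161·2384.2/0.27 = 1421.690 sabins.
ΔA = A₂ − A₁ = 1421.690 − 429.785 = 991.9 sabins.

991.9 sabins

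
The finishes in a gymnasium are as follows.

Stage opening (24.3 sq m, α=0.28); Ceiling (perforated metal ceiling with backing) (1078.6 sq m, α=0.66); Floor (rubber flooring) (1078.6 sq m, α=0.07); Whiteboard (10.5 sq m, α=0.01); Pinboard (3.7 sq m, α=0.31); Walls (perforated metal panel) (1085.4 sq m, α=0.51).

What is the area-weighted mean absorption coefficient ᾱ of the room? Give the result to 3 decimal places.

Total surface area S = 3281.1 sq m.
Σ(Sᵢαᵢ) = 24.3×0.28 + 1078.6×0.66 + 1078.6×0.07 + 10.5×0.01 + 3.7×0.31 + 1085.4×0.51 = 1348.988.
ᾱ = 1348.988 / 3281.1 = 0.411.

0.411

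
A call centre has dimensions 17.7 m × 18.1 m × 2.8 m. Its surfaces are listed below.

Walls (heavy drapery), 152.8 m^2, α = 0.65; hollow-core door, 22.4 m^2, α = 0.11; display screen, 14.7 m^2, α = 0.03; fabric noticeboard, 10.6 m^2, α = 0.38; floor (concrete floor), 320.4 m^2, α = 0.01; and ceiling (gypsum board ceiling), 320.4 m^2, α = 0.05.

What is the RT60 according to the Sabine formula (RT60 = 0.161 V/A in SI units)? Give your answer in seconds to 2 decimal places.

1.15 s

Equivalent absorption area: A = 152.8·0.65 + 22.4·0.11 + 14.7·0.03 + 10.6·0.38 + 320.4·0.01 + 320.4·0.05 = 125.477 m^2.
Volume V = 17.7 × 18.1 × 2.8 = 897.036 m³.
Sabine: RT60 = 0.161 × 897.036 / 125.477 = 1.15 s.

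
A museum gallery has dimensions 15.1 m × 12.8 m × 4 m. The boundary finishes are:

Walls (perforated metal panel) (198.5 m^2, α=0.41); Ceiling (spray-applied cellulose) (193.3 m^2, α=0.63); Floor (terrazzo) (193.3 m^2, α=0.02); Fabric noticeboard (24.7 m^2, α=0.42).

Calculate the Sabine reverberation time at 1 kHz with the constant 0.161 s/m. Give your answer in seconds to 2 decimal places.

0.57 sec

Equivalent absorption area: A = 198.5·0.41 + 193.3·0.63 + 193.3·0.02 + 24.7·0.42 = 217.404 m^2.
Volume V = 15.1 × 12.8 × 4 = 773.12 m³.
T = 0.161 V/A = 0.161·773.12/217.404 = 0.57 s.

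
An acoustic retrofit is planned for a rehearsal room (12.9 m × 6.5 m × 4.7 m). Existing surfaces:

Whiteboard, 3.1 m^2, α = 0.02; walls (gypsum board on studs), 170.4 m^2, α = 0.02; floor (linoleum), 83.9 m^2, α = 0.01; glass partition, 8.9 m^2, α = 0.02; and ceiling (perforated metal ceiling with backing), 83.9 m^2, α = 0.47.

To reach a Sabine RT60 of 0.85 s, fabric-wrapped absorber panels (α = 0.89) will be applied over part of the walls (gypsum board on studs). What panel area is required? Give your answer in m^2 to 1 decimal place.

Summing Sᵢαᵢ: 0.062 + 3.408 + 0.839 + 0.178 + 39.433 → A₁ = 43.920 sabins.
Required A₂ = 0.161·394.095/0.85 = 74.646 sabins.
ΔA needed = 74.646 − 43.920 = 30.726 sabins.
Net gain per m^2: Δα = 0.89 − 0.02 = 0.87.
Area = ΔA/Δα = 30.726/0.87 = 35.3 m^2.

35.3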